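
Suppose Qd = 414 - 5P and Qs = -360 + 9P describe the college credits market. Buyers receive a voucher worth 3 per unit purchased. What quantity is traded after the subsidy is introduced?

Pre-subsidy: 414 - 5P = -360 + 9P gives P* = 387/7, Q* = 963/7.
With the rebate, buyers effectively pay Pb = Ps − 3, where Ps is the price sellers receive.
Demand in terms of Ps becomes Qd = 414 − 5(Ps − 3) = 429 - 5Ps. Setting this equal to supply: 429 - 5Ps = -360 + 9Ps, so Ps = 789/14.
Buyers pay Pb = 789/14 − 3 = 747/14; Q' = -360 + 9·(789/14) = 2061/14.

Q' = 2061/14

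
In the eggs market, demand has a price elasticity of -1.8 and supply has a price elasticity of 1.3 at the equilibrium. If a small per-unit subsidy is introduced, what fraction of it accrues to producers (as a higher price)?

Producer share = 18/31

For a small subsidy around the equilibrium, the benefit split depends on the relative slopes, which at a point are proportional to the elasticities.
Buyer share = εs/(εs + |εd|) = 1.3/(1.3 + 1.8) = 13/31; seller share = |εd|/(εs + |εd|) = 18/31.
So producers capture 18/31 of the subsidy.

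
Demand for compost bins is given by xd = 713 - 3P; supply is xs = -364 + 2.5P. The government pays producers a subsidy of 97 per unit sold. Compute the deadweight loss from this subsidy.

Deadweight loss = 141135/22

Pre-subsidy: 713 - 3P = -364 + 2.5P gives P* = 2154/11, x* = 1381/11.
With the subsidy, sellers receive Ps = Pb + 97 for each unit, where Pb is the price buyers pay.
Supply in terms of Pb becomes xs = -364 + 2.5(Pb + 97) = -121.5 + 2.5Pb. Setting this equal to demand: 713 - 3Pb = -121.5 + 2.5Pb, so Pb = 1669/11.
Sellers receive Ps = 1669/11 + 97 = 2736/11; x' = 713 − 3·(1669/11) = 2836/11.
The subsidy expands output by 2836/11 − 1381/11 = 1455/11 past the efficient level; on those units the gap between marginal cost and willingness to pay runs from 0 up to 97.
DWL = ½ × 97 × 1455/11 = 141135/22.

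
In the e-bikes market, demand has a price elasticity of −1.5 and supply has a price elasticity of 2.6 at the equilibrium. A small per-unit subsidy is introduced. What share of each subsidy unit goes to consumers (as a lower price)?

Consumer share = 26/41

For a small subsidy around the equilibrium, the benefit split depends on the relative slopes, which at a point are proportional to the elasticities.
Buyer share = εs/(εs + |εd|) = 2.6/(2.6 + 1.5) = 26/41; seller share = |εd|/(εs + |εd|) = 15/41.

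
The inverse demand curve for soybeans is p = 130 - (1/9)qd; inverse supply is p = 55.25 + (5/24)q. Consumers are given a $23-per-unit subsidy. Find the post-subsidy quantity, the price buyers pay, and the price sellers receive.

Pre-subsidy: 130 - (1/9)q = 55.25 + (5/24)q gives q* = 234 and p* = 104.
With the rebate, buyers effectively pay pb = ps − 23, where ps is the price sellers receive.
On the curves, pb = 130 - (1/9)q and ps = 55.25 + (5/24)q; the wedge ps − pb = 23 gives 55.25 + (5/24)q − (130 - (1/9)q) = 23, so q' = 306.
Then pb = 130 − (1/9)·306 = 96 and ps = 55.25 + (5/24)·306 = 119.

q' = 306; buyers pay $96; sellers receive $119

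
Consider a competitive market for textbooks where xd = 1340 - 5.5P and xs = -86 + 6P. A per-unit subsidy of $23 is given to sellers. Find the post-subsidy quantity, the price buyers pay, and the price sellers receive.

Pre-subsidy: 1340 - 5.5P = -86 + 6P gives P* = 124, x* = 658.
With the subsidy, sellers receive Ps = Pb + 23 for each unit, where Pb is the price buyers pay.
Supply in terms of Pb becomes xs = -86 + 6(Pb + 23) = 52 + 6Pb. Setting this equal to demand: 1340 - 5.5Pb = 52 + 6Pb, so Pb = 112.
Sellers receive Ps = 112 + 23 = 135; x' = 1340 − 5.5·112 = 724.

x' = 724; buyers pay $112; sellers receive $135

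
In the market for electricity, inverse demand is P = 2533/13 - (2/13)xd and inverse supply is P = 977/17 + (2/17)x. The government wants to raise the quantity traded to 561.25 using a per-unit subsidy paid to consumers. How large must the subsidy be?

At x = 561.25, from the demand curve buyers pay Pb = 2533/13 − (2/13)·561.25 = 108.5; from the supply curve sellers need Ps = 977/17 + (2/17)·561.25 = 123.5.
The subsidy must fill the gap: s = Ps − Pb = 123.5 − 108.5 = 15.

Required subsidy s = 15 per unit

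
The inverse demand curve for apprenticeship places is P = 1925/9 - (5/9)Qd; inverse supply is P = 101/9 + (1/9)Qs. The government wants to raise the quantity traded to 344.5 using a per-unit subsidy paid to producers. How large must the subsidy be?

At Q = 344.5, from the demand curve buyers pay Pb = 1925/9 − (5/9)·344.5 = 22.5; from the supply curve sellers need Ps = 101/9 + (1/9)·344.5 = 49.5.
The subsidy must fill the gap: s = Ps − Pb = 49.5 − 22.5 = 27.

Required subsidy s = 27 per unit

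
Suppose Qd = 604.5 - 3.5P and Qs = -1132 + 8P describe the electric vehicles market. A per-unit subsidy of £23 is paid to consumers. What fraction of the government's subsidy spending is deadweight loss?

DWL / government spending = 7/33

Pre-subsidy: 604.5 - 3.5P = -1132 + 8P gives P* = 151, Q* = 76.
With the rebate, buyers effectively pay Pb = Ps − 23, where Ps is the price sellers receive.
Demand in terms of Ps becomes Qd = 604.5 − 3.5(Ps − 23) = 685 - 3.5Ps. Setting this equal to supply: 685 - 3.5Ps = -1132 + 8Ps, so Ps = 158.
Buyers pay Pb = 158 − 23 = 135; Q' = -1132 + 8·158 = 132.
ΔCS = ½(76 + 132)(151 − 135) = 1664; ΔPS = ½(76 + 132)(158 − 151) = 728.
Government spending = 23 × 132 = 3036.
DWL = ½ × 23 × (132 − 76) = 644; fraction = 644 / 3036 = 7/33.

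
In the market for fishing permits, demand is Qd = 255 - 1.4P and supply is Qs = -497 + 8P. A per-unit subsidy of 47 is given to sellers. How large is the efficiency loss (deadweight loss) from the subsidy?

Deadweight loss = 1316

Pre-subsidy: 255 - 1.4P = -497 + 8P gives P* = 80, Q* = 143.
With the subsidy, sellers receive Ps = Pb + 47 for each unit, where Pb is the price buyers pay.
Supply in terms of Pb becomes Qs = -497 + 8(Pb + 47) = -121 + 8Pb. Setting this equal to demand: 255 - 1.4Pb = -121 + 8Pb, so Pb = 40.
Sellers receive Ps = 40 + 47 = 87; Q' = 255 − 1.4·40 = 199.
The subsidy expands output by 199 − 143 = 56 past the efficient level; on those units the gap between marginal cost and willingness to pay runs from 0 up to 47.
DWL = ½ × 47 × 56 = 1316.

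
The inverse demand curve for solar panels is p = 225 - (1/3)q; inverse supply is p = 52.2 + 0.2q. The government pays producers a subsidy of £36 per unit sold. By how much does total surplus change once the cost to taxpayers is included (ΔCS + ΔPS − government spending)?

Pre-subsidy: 225 - (1/3)q = 52.2 + 0.2q gives q* = 324 and p* = 117.
With the subsidy, sellers receive ps = pb + 36 for each unit, where pb is the price buyers pay.
On the curves, pb = 225 - (1/3)q and ps = 52.2 + 0.2q; the wedge ps − pb = 36 gives 52.2 + 0.2q − (225 - (1/3)q) = 36, so q' = 391.5.
Then pb = 225 − (1/3)·391.5 = 94.5 and ps = 52.2 + 0.2·391.5 = 130.5.
ΔCS = ½(324 + 391.5)(117 − 94.5) = 8049.375; ΔPS = ½(324 + 391.5)(130.5 − 117) = 4829.625.
Government spending = 36 × 391.5 = 14094.
Net change = 8049.375 + 4829.625 − 14094 = -1215. The loss equals the DWL triangle ½·36·67.5.

Net change in total surplus = -£1215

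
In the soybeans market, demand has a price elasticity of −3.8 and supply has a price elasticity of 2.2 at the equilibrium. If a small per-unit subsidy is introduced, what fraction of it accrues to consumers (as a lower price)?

Consumer share = 11/30

For a small subsidy around the equilibrium, the benefit split depends on the relative slopes, which at a point are proportional to the elasticities.
Buyer share = εs/(εs + |εd|) = 2.2/(2.2 + 3.8) = 11/30; seller share = |εd|/(εs + |εd|) = 19/30.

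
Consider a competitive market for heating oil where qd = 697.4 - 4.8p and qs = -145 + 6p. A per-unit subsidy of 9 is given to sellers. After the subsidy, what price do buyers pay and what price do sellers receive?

Buyers pay 73; sellers receive 82

Pre-subsidy: 697.4 - 4.8p = -145 + 6p gives p* = 78, q* = 323.
With the subsidy, sellers receive ps = pb + 9 for each unit, where pb is the price buyers pay.
Supply in terms of pb becomes qs = -145 + 6(pb + 9) = -91 + 6pb. Setting this equal to demand: 697.4 - 4.8pb = -91 + 6pb, so pb = 73.
Sellers receive ps = 73 + 9 = 82; q' = 697.4 − 4.8·73 = 347.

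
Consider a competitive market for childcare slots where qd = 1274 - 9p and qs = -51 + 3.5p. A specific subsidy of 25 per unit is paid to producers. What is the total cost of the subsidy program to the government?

Government cost = 9575

Pre-subsidy: 1274 - 9p = -51 + 3.5p gives p* = 106, q* = 320.
With the subsidy, sellers receive ps = pb + 25 for each unit, where pb is the price buyers pay.
Supply in terms of pb becomes qs = -51 + 3.5(pb + 25) = 36.5 + 3.5pb. Setting this equal to demand: 1274 - 9pb = 36.5 + 3.5pb, so pb = 99.
Sellers receive ps = 99 + 25 = 124; q' = 1274 − 9·99 = 383.
Government outlay = subsidy × quantity = 25 × 383 = 9575.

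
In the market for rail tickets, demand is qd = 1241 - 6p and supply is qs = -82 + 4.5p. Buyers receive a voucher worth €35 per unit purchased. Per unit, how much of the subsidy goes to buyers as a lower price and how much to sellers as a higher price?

Pre-subsidy: 1241 - 6p = -82 + 4.5p gives p* = 126, q* = 485.
With the rebate, buyers effectively pay pb = ps − 35, where ps is the price sellers receive.
Demand in terms of ps becomes qd = 1241 − 6(ps − 35) = 1451 - 6ps. Setting this equal to supply: 1451 - 6ps = -82 + 4.5ps, so ps = 146.
Buyers pay pb = 146 − 35 = 111; q' = -82 + 4.5·146 = 575.
Buyers' price falls by p* − pb = 126 − 111 = 15; sellers' price rises by ps − p* = 146 − 126 = 20.

Buyers gain €15 per unit; sellers gain €20 per unit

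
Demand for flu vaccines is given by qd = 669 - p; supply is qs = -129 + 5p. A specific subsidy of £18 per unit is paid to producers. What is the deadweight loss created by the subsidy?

Pre-subsidy: 669 - p = -129 + 5p gives p* = 133, q* = 536.
With the subsidy, sellers receive ps = pb + 18 for each unit, where pb is the price buyers pay.
Supply in terms of pb becomes qs = -129 + 5(pb + 18) = -39 + 5pb. Setting this equal to demand: 669 - pb = -39 + 5pb, so pb = 118.
Sellers receive ps = 118 + 18 = 136; q' = 669 − 1·118 = 551.
The subsidy expands output by 551 − 536 = 15 past the efficient level; on those units the gap between marginal cost and willingness to pay runs from 0 up to 18.
DWL = ½ × 18 × 15 = 135.

Deadweight loss = £135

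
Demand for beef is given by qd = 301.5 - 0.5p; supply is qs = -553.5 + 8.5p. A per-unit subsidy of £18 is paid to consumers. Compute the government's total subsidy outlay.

Government cost = £4725

Pre-subsidy: 301.5 - 0.5p = -553.5 + 8.5p gives p* = 95, q* = 254.
With the rebate, buyers effectively pay pb = ps − 18, where ps is the price sellers receive.
Demand in terms of ps becomes qd = 301.5 − 0.5(ps − 18) = 310.5 - 0.5ps. Setting this equal to supply: 310.5 - 0.5ps = -553.5 + 8.5ps, so ps = 96.
Buyers pay pb = 96 − 18 = 78; q' = -553.5 + 8.5·96 = 262.5.
Government outlay = subsidy × quantity = 18 × 262.5 = 4725.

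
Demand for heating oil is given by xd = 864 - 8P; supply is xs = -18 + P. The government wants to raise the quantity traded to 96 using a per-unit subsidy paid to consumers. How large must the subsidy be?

Required subsidy s = 18 per unit

At x = 96, invert demand for the buyer price: Pb = (864 − 96)/8 = 96; invert supply for the seller price: Ps = (96 − (-18))/1 = 114.
The subsidy must fill the gap: s = Ps − Pb = 114 − 96 = 18.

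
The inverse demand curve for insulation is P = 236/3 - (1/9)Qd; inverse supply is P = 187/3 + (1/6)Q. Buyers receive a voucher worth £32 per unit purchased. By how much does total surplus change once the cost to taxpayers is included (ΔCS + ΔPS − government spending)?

Pre-subsidy: 236/3 - (1/9)Q = 187/3 + (1/6)Q gives Q* = 58.8 and P* = 1082/15.
With the rebate, buyers effectively pay Pb = Ps − 32, where Ps is the price sellers receive.
On the curves, Pb = 236/3 - (1/9)Q and Ps = 187/3 + (1/6)Q; the wedge Ps − Pb = 32 gives 187/3 + (1/6)Q − (236/3 - (1/9)Q) = 32, so Q' = 174.
Then Pb = 236/3 − (1/9)·174 = 178/3 and Ps = 187/3 + (1/6)·174 = 274/3.
ΔCS = ½(58.8 + 174)(1082/15 − 178/3) = 1489.92; ΔPS = ½(58.8 + 174)(274/3 − 1082/15) = 2234.88.
Government spending = 32 × 174 = 5568.
Net change = 1489.92 + 2234.88 − 5568 = -1843.2. The loss equals the DWL triangle ½·32·115.2.

Net change in total surplus = -£1843.2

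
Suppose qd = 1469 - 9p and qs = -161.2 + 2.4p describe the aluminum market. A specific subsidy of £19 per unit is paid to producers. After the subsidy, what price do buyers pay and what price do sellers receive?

Pre-subsidy: 1469 - 9p = -161.2 + 2.4p gives p* = 143, q* = 182.
With the subsidy, sellers receive ps = pb + 19 for each unit, where pb is the price buyers pay.
Supply in terms of pb becomes qs = -161.2 + 2.4(pb + 19) = -115.6 + 2.4pb. Setting this equal to demand: 1469 - 9pb = -115.6 + 2.4pb, so pb = 139.
Sellers receive ps = 139 + 19 = 158; q' = 1469 − 9·139 = 218.

Buyers pay £139; sellers receive £158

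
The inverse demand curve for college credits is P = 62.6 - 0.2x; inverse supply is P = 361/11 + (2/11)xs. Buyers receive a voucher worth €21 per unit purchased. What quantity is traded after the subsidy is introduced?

Pre-subsidy: 62.6 - 0.2x = 361/11 + (2/11)x gives x* = 78 and P* = 47.
With the rebate, buyers effectively pay Pb = Ps − 21, where Ps is the price sellers receive.
On the curves, Pb = 62.6 - 0.2x and Ps = 361/11 + (2/11)x; the wedge Ps − Pb = 21 gives 361/11 + (2/11)x − (62.6 - 0.2x) = 21, so x' = 133.
Then Pb = 62.6 − 0.2·133 = 36 and Ps = 361/11 + (2/11)·133 = 57.

x' = 133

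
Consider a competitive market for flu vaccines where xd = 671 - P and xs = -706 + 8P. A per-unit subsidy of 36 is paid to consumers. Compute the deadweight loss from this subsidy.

Pre-subsidy: 671 - P = -706 + 8P gives P* = 153, x* = 518.
With the rebate, buyers effectively pay Pb = Ps − 36, where Ps is the price sellers receive.
Demand in terms of Ps becomes xd = 671 − 1(Ps − 36) = 707 - Ps. Setting this equal to supply: 707 - Ps = -706 + 8Ps, so Ps = 157.
Buyers pay Pb = 157 − 36 = 121; x' = -706 + 8·157 = 550.
The subsidy expands output by 550 − 518 = 32 past the efficient level; on those units the gap between marginal cost and willingness to pay runs from 0 up to 36.
DWL = ½ × 36 × 32 = 576.

Deadweight loss = 576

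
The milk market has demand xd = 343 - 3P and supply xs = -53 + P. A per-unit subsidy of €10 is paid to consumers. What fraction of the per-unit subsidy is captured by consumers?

Pre-subsidy: 343 - 3P = -53 + P gives P* = 99, x* = 46.
With the rebate, buyers effectively pay Pb = Ps − 10, where Ps is the price sellers receive.
Demand in terms of Ps becomes xd = 343 − 3(Ps − 10) = 373 - 3Ps. Setting this equal to supply: 373 - 3Ps = -53 + Ps, so Ps = 106.5.
Buyers pay Pb = 106.5 − 10 = 96.5; x' = -53 + 1·106.5 = 53.5.
Buyers' price falls by P* − Pb = 99 − 96.5 = 2.5; sellers' price rises by Ps − P* = 106.5 − 99 = 7.5.
So consumers capture 2.5/10 = 0.25 of each unit of subsidy.

Consumer share = 0.25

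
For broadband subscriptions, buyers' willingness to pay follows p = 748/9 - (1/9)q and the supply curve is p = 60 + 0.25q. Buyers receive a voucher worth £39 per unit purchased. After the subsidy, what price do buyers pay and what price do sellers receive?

Buyers pay £64; sellers receive £103

Pre-subsidy: 748/9 - (1/9)q = 60 + 0.25q gives q* = 64 and p* = 76.
With the rebate, buyers effectively pay pb = ps − 39, where ps is the price sellers receive.
On the curves, pb = 748/9 - (1/9)q and ps = 60 + 0.25q; the wedge ps − pb = 39 gives 60 + 0.25q − (748/9 - (1/9)q) = 39, so q' = 172.
Then pb = 748/9 − (1/9)·172 = 64 and ps = 60 + 0.25·172 = 103.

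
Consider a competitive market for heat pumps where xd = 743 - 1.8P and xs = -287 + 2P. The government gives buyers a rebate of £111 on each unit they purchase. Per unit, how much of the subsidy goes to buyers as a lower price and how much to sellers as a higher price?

Buyers gain 1110/19 per unit; sellers gain 999/19 per unit

Pre-subsidy: 743 - 1.8P = -287 + 2P gives P* = 5150/19, x* = 4847/19.
With the rebate, buyers effectively pay Pb = Ps − 111, where Ps is the price sellers receive.
Demand in terms of Ps becomes xd = 743 − 1.8(Ps − 111) = 942.8 - 1.8Ps. Setting this equal to supply: 942.8 - 1.8Ps = -287 + 2Ps, so Ps = 6149/19.
Buyers pay Pb = 6149/19 − 111 = 4040/19; x' = -287 + 2·(6149/19) = 6845/19.
Buyers' price falls by P* − Pb = 5150/19 − 4040/19 = 1110/19; sellers' price rises by Ps − P* = 6149/19 − 5150/19 = 999/19.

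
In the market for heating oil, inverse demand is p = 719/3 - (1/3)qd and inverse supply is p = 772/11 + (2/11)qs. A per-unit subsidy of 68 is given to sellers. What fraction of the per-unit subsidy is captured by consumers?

Consumer share = 11/17

Pre-subsidy: 719/3 - (1/3)q = 772/11 + (2/11)q gives q* = 329 and p* = 130.
With the subsidy, sellers receive ps = pb + 68 for each unit, where pb is the price buyers pay.
On the curves, pb = 719/3 - (1/3)q and ps = 772/11 + (2/11)q; the wedge ps − pb = 68 gives 772/11 + (2/11)q − (719/3 - (1/3)q) = 68, so q' = 461.
Then pb = 719/3 − (1/3)·461 = 86 and ps = 772/11 + (2/11)·461 = 154.
Buyers' price falls by p* − pb = 130 − 86 = 44; sellers' price rises by ps − p* = 154 − 130 = 24.
So consumers capture 44/68 = 11/17 of each unit of subsidy.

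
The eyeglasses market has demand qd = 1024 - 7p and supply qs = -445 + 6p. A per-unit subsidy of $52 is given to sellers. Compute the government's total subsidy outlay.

Pre-subsidy: 1024 - 7p = -445 + 6p gives p* = 113, q* = 233.
With the subsidy, sellers receive ps = pb + 52 for each unit, where pb is the price buyers pay.
Supply in terms of pb becomes qs = -445 + 6(pb + 52) = -133 + 6pb. Setting this equal to demand: 1024 - 7pb = -133 + 6pb, so pb = 89.
Sellers receive ps = 89 + 52 = 141; q' = 1024 − 7·89 = 401.
Government outlay = subsidy × quantity = 52 × 401 = 20852.

Government cost = $20852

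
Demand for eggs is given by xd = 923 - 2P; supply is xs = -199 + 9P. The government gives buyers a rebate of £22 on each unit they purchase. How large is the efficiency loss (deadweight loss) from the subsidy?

Deadweight loss = £396

Pre-subsidy: 923 - 2P = -199 + 9P gives P* = 102, x* = 719.
With the rebate, buyers effectively pay Pb = Ps − 22, where Ps is the price sellers receive.
Demand in terms of Ps becomes xd = 923 − 2(Ps − 22) = 967 - 2Ps. Setting this equal to supply: 967 - 2Ps = -199 + 9Ps, so Ps = 106.
Buyers pay Pb = 106 − 22 = 84; x' = -199 + 9·106 = 755.
The subsidy expands output by 755 − 719 = 36 past the efficient level; on those units the gap between marginal cost and willingness to pay runs from 0 up to 22.
DWL = ½ × 22 × 36 = 396.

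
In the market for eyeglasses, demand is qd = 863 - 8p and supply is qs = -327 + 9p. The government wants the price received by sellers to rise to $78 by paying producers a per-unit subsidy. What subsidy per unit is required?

Required subsidy s = $17 per unit

At a seller price of 78, quantity supplied is -327 + 9·78 = 375.
Buyers absorb 375 only when they pay pb with 863 − 8·pb = 375, i.e. pb = 61.
s = ps − pb = 78 − 61 = 17.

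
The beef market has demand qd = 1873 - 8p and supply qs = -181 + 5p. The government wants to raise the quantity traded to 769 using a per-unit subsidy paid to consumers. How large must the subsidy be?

Required subsidy s = 52 per unit

At q = 769, invert demand for the buyer price: pb = (1873 − 769)/8 = 138; invert supply for the seller price: ps = (769 − (-181))/5 = 190.
The subsidy must fill the gap: s = ps − pb = 190 − 138 = 52.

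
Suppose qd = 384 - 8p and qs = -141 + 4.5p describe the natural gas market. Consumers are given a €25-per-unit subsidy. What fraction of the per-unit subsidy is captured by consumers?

Consumer share = 0.36

Pre-subsidy: 384 - 8p = -141 + 4.5p gives p* = 42, q* = 48.
With the rebate, buyers effectively pay pb = ps − 25, where ps is the price sellers receive.
Demand in terms of ps becomes qd = 384 − 8(ps − 25) = 584 - 8ps. Setting this equal to supply: 584 - 8ps = -141 + 4.5ps, so ps = 58.
Buyers pay pb = 58 − 25 = 33; q' = -141 + 4.5·58 = 120.
Buyers' price falls by p* − pb = 42 − 33 = 9; sellers' price rises by ps − p* = 58 − 42 = 16.
So consumers capture 9/25 = 0.36 of each unit of subsidy.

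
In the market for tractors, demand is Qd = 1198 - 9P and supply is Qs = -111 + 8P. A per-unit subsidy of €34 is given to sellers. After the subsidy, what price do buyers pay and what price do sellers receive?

Pre-subsidy: 1198 - 9P = -111 + 8P gives P* = 77, Q* = 505.
With the subsidy, sellers receive Ps = Pb + 34 for each unit, where Pb is the price buyers pay.
Supply in terms of Pb becomes Qs = -111 + 8(Pb + 34) = 161 + 8Pb. Setting this equal to demand: 1198 - 9Pb = 161 + 8Pb, so Pb = 61.
Sellers receive Ps = 61 + 34 = 95; Q' = 1198 − 9·61 = 649.

Buyers pay €61; sellers receive €95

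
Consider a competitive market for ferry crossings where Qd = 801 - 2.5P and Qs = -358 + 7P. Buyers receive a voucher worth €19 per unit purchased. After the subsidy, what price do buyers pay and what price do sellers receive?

Buyers pay €108; sellers receive €127

Pre-subsidy: 801 - 2.5P = -358 + 7P gives P* = 122, Q* = 496.
With the rebate, buyers effectively pay Pb = Ps − 19, where Ps is the price sellers receive.
Demand in terms of Ps becomes Qd = 801 − 2.5(Ps − 19) = 848.5 - 2.5Ps. Setting this equal to supply: 848.5 - 2.5Ps = -358 + 7Ps, so Ps = 127.
Buyers pay Pb = 127 − 19 = 108; Q' = -358 + 7·127 = 531.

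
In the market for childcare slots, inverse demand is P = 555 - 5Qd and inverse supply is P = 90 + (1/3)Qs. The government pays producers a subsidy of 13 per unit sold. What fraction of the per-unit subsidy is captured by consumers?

Consumer share = 0.9375

Pre-subsidy: 555 - 5Q = 90 + (1/3)Q gives Q* = 87.1875 and P* = 119.0625.
With the subsidy, sellers receive Ps = Pb + 13 for each unit, where Pb is the price buyers pay.
On the curves, Pb = 555 - 5Q and Ps = 90 + (1/3)Q; the wedge Ps − Pb = 13 gives 90 + (1/3)Q − (555 - 5Q) = 13, so Q' = 89.625.
Then Pb = 555 − 5·89.625 = 106.875 and Ps = 90 + (1/3)·89.625 = 119.875.
Buyers' price falls by P* − Pb = 119.0625 − 106.875 = 12.1875; sellers' price rises by Ps − P* = 119.875 − 119.0625 = 0.8125.
So consumers capture 12.1875/13 = 0.9375 of each unit of subsidy.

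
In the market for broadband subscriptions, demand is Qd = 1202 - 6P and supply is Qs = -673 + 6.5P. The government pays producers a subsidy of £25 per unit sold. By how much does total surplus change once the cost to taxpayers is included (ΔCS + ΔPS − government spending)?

Net change in total surplus = -£975

Pre-subsidy: 1202 - 6P = -673 + 6.5P gives P* = 150, Q* = 302.
With the subsidy, sellers receive Ps = Pb + 25 for each unit, where Pb is the price buyers pay.
Supply in terms of Pb becomes Qs = -673 + 6.5(Pb + 25) = -510.5 + 6.5Pb. Setting this equal to demand: 1202 - 6Pb = -510.5 + 6.5Pb, so Pb = 137.
Sellers receive Ps = 137 + 25 = 162; Q' = 1202 − 6·137 = 380.
ΔCS = ½(302 + 380)(150 − 137) = 4433; ΔPS = ½(302 + 380)(162 − 150) = 4092.
Government spending = 25 × 380 = 9500.
Net change = 4433 + 4092 − 9500 = -975. The loss equals the DWL triangle ½·25·78.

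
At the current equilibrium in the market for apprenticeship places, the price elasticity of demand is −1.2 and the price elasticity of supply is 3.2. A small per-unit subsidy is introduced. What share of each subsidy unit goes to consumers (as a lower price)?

Consumer share = 8/11

For a small subsidy around the equilibrium, the benefit split depends on the relative slopes, which at a point are proportional to the elasticities.
Buyer share = εs/(εs + |εd|) = 3.2/(3.2 + 1.2) = 8/11; seller share = |εd|/(εs + |εd|) = 3/11.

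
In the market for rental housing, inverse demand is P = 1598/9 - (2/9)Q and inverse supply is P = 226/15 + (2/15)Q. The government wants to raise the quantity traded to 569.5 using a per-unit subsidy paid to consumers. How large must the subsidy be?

At Q = 569.5, from the demand curve buyers pay Pb = 1598/9 − (2/9)·569.5 = 51; from the supply curve sellers need Ps = 226/15 + (2/15)·569.5 = 91.
The subsidy must fill the gap: s = Ps − Pb = 91 − 51 = 40.

Required subsidy s = 40 per unit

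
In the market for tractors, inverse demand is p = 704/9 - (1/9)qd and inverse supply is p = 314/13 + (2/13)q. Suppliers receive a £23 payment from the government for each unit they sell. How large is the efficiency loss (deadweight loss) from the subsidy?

Deadweight loss = 61893/62

Pre-subsidy: 704/9 - (1/9)q = 314/13 + (2/13)q gives q* = 6326/31 and p* = 1722/31.
With the subsidy, sellers receive ps = pb + 23 for each unit, where pb is the price buyers pay.
On the curves, pb = 704/9 - (1/9)q and ps = 314/13 + (2/13)q; the wedge ps − pb = 23 gives 314/13 + (2/13)q − (704/9 - (1/9)q) = 23, so q' = 9017/31.
Then pb = 704/9 − (1/9)·(9017/31) = 1423/31 and ps = 314/13 + (2/13)·(9017/31) = 2136/31.
The subsidy expands output by 9017/31 − 6326/31 = 2691/31 past the efficient level; on those units the gap between marginal cost and willingness to pay runs from 0 up to 23.
DWL = ½ × 23 × 2691/31 = 61893/62.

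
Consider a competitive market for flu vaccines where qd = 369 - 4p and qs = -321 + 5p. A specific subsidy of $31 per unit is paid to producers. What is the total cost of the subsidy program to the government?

Government cost = 36611/9

Pre-subsidy: 369 - 4p = -321 + 5p gives p* = 230/3, q* = 187/3.
With the subsidy, sellers receive ps = pb + 31 for each unit, where pb is the price buyers pay.
Supply in terms of pb becomes qs = -321 + 5(pb + 31) = -166 + 5pb. Setting this equal to demand: 369 - 4pb = -166 + 5pb, so pb = 535/9.
Sellers receive ps = 535/9 + 31 = 814/9; q' = 369 − 4·(535/9) = 1181/9.
Government outlay = subsidy × quantity = 31 × 1181/9 = 36611/9.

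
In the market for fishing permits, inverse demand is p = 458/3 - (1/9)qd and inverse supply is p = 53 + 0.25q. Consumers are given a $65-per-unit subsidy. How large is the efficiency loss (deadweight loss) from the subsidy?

Deadweight loss = $5850

Pre-subsidy: 458/3 - (1/9)q = 53 + 0.25q gives q* = 276 and p* = 122.
With the rebate, buyers effectively pay pb = ps − 65, where ps is the price sellers receive.
On the curves, pb = 458/3 - (1/9)q and ps = 53 + 0.25q; the wedge ps − pb = 65 gives 53 + 0.25q − (458/3 - (1/9)q) = 65, so q' = 456.
Then pb = 458/3 − (1/9)·456 = 102 and ps = 53 + 0.25·456 = 167.
The subsidy expands output by 456 − 276 = 180 past the efficient level; on those units the gap between marginal cost and willingness to pay runs from 0 up to 65.
DWL = ½ × 65 × 180 = 5850.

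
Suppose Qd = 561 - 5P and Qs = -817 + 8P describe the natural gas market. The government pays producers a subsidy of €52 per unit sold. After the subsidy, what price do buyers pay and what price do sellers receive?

Pre-subsidy: 561 - 5P = -817 + 8P gives P* = 106, Q* = 31.
With the subsidy, sellers receive Ps = Pb + 52 for each unit, where Pb is the price buyers pay.
Supply in terms of Pb becomes Qs = -817 + 8(Pb + 52) = -401 + 8Pb. Setting this equal to demand: 561 - 5Pb = -401 + 8Pb, so Pb = 74.
Sellers receive Ps = 74 + 52 = 126; Q' = 561 − 5·74 = 191.

Buyers pay €74; sellers receive €126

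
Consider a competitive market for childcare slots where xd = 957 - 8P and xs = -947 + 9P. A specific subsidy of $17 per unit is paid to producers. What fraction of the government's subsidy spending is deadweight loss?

Pre-subsidy: 957 - 8P = -947 + 9P gives P* = 112, x* = 61.
With the subsidy, sellers receive Ps = Pb + 17 for each unit, where Pb is the price buyers pay.
Supply in terms of Pb becomes xs = -947 + 9(Pb + 17) = -794 + 9Pb. Setting this equal to demand: 957 - 8Pb = -794 + 9Pb, so Pb = 103.
Sellers receive Ps = 103 + 17 = 120; x' = 957 − 8·103 = 133.
ΔCS = ½(61 + 133)(112 − 103) = 873; ΔPS = ½(61 + 133)(120 − 112) = 776.
Government spending = 17 × 133 = 2261.
DWL = ½ × 17 × (133 − 61) = 612; fraction = 612 / 2261 = 36/133.

DWL / government spending = 36/133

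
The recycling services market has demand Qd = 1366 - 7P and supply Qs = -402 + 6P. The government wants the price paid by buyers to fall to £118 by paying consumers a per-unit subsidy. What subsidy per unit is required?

Required subsidy s = £39 per unit

At a buyer price of 118, quantity demanded is 1366 − 7·118 = 540.
Sellers supply 540 only when they receive Ps with -402 + 6·Ps = 540, i.e. Ps = 157.
s = Ps − Pb = 157 − 118 = 39.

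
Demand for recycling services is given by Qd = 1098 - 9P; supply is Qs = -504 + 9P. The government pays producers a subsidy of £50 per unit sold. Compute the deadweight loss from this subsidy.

Pre-subsidy: 1098 - 9P = -504 + 9P gives P* = 89, Q* = 297.
With the subsidy, sellers receive Ps = Pb + 50 for each unit, where Pb is the price buyers pay.
Supply in terms of Pb becomes Qs = -504 + 9(Pb + 50) = -54 + 9Pb. Setting this equal to demand: 1098 - 9Pb = -54 + 9Pb, so Pb = 64.
Sellers receive Ps = 64 + 50 = 114; Q' = 1098 − 9·64 = 522.
The subsidy expands output by 522 − 297 = 225 past the efficient level; on those units the gap between marginal cost and willingness to pay runs from 0 up to 50.
DWL = ½ × 50 × 225 = 5625.

Deadweight loss = £5625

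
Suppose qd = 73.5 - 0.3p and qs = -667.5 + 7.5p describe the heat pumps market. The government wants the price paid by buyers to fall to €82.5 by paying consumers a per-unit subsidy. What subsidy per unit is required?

At a buyer price of 82.5, quantity demanded is 73.5 − 0.3·82.5 = 48.75.
Sellers supply 48.75 only when they receive ps with -667.5 + 7.5·ps = 48.75, i.e. ps = 95.5.
s = ps − pb = 95.5 − 82.5 = 13.

Required subsidy s = €13 per unit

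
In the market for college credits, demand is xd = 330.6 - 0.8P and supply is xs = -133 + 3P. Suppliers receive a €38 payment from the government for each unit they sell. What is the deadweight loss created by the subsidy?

Deadweight loss = €456

Pre-subsidy: 330.6 - 0.8P = -133 + 3P gives P* = 122, x* = 233.
With the subsidy, sellers receive Ps = Pb + 38 for each unit, where Pb is the price buyers pay.
Supply in terms of Pb becomes xs = -133 + 3(Pb + 38) = -19 + 3Pb. Setting this equal to demand: 330.6 - 0.8Pb = -19 + 3Pb, so Pb = 92.
Sellers receive Ps = 92 + 38 = 130; x' = 330.6 − 0.8·92 = 257.
The subsidy expands output by 257 − 233 = 24 past the efficient level; on those units the gap between marginal cost and willingness to pay runs from 0 up to 38.
DWL = ½ × 38 × 24 = 456.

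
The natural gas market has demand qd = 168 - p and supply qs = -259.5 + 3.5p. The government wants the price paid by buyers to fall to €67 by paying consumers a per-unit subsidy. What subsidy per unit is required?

Required subsidy s = €36 per unit

At a buyer price of 67, quantity demanded is 168 − 1·67 = 101.
Sellers supply 101 only when they receive ps with -259.5 + 3.5·ps = 101, i.e. ps = 103.
s = ps − pb = 103 − 67 = 36.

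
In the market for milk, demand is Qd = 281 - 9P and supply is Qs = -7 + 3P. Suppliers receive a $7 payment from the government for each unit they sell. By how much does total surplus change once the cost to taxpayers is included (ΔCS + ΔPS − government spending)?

Pre-subsidy: 281 - 9P = -7 + 3P gives P* = 24, Q* = 65.
With the subsidy, sellers receive Ps = Pb + 7 for each unit, where Pb is the price buyers pay.
Supply in terms of Pb becomes Qs = -7 + 3(Pb + 7) = 14 + 3Pb. Setting this equal to demand: 281 - 9Pb = 14 + 3Pb, so Pb = 22.25.
Sellers receive Ps = 22.25 + 7 = 29.25; Q' = 281 − 9·22.25 = 80.75.
ΔCS = ½(65 + 80.75)(24 − 22.25) = 127.53125; ΔPS = ½(65 + 80.75)(29.25 − 24) = 382.59375.
Government spending = 7 × 80.75 = 565.25.
Net change = 127.53125 + 382.59375 − 565.25 = -55.125. The loss equals the DWL triangle ½·7·15.75.

Net change in total surplus = -$55.125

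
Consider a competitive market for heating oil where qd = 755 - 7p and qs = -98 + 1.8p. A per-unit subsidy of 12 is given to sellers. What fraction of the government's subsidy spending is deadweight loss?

Pre-subsidy: 755 - 7p = -98 + 1.8p gives p* = 4265/44, q* = 3365/44.
With the subsidy, sellers receive ps = pb + 12 for each unit, where pb is the price buyers pay.
Supply in terms of pb becomes qs = -98 + 1.8(pb + 12) = -76.4 + 1.8pb. Setting this equal to demand: 755 - 7pb = -76.4 + 1.8pb, so pb = 4157/44.
Sellers receive ps = 4157/44 + 12 = 4685/44; q' = 755 − 7·(4157/44) = 4121/44.
ΔCS = ½(3365/44 + 4121/44)(4265/44 − 4157/44) = 101061/484; ΔPS = ½(3365/44 + 4121/44)(4685/44 − 4265/44) = 393015/484.
Government spending = 12 × 4121/44 = 12363/11.
DWL = ½ × 12 × (4121/44 − 3365/44) = 1134/11; fraction = (1134/11) / (12363/11) = 378/4121.

DWL / government spending = 378/4121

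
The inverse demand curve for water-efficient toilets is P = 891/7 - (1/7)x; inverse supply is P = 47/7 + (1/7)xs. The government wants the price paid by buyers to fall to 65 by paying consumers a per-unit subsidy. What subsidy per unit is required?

Required subsidy s = 4 per unit

At a buyer price of 65, quantity demanded is 891 − 7·65 = 436.
Sellers supply 436 only when they receive Ps = 47/7 + (1/7)·436 = 69.
s = Ps − Pb = 69 − 65 = 4.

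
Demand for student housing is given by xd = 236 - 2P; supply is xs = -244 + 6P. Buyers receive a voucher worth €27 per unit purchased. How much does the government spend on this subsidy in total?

Pre-subsidy: 236 - 2P = -244 + 6P gives P* = 60, x* = 116.
With the rebate, buyers effectively pay Pb = Ps − 27, where Ps is the price sellers receive.
Demand in terms of Ps becomes xd = 236 − 2(Ps − 27) = 290 - 2Ps. Setting this equal to supply: 290 - 2Ps = -244 + 6Ps, so Ps = 66.75.
Buyers pay Pb = 66.75 − 27 = 39.75; x' = -244 + 6·66.75 = 156.5.
Government outlay = subsidy × quantity = 27 × 156.5 = 4225.5.

Government cost = €4225.5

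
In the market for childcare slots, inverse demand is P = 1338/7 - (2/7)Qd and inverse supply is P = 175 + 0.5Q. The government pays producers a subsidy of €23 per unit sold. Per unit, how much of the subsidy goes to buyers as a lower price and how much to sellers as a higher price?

Pre-subsidy: 1338/7 - (2/7)Q = 175 + 0.5Q gives Q* = 226/11 and P* = 2038/11.
With the subsidy, sellers receive Ps = Pb + 23 for each unit, where Pb is the price buyers pay.
On the curves, Pb = 1338/7 - (2/7)Q and Ps = 175 + 0.5Q; the wedge Ps − Pb = 23 gives 175 + 0.5Q − (1338/7 - (2/7)Q) = 23, so Q' = 548/11.
Then Pb = 1338/7 − (2/7)·(548/11) = 1946/11 and Ps = 175 + 0.5·(548/11) = 2199/11.
Buyers' price falls by P* − Pb = 2038/11 − 1946/11 = 92/11; sellers' price rises by Ps − P* = 2199/11 − 2038/11 = 161/11.

Buyers gain 92/11 per unit; sellers gain 161/11 per unit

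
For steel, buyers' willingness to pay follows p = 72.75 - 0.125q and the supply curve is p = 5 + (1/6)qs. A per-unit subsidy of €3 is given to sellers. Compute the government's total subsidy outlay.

Pre-subsidy: 72.75 - 0.125q = 5 + (1/6)q gives q* = 1626/7 and p* = 306/7.
With the subsidy, sellers receive ps = pb + 3 for each unit, where pb is the price buyers pay.
On the curves, pb = 72.75 - 0.125q and ps = 5 + (1/6)q; the wedge ps − pb = 3 gives 5 + (1/6)q − (72.75 - 0.125q) = 3, so q' = 1698/7.
Then pb = 72.75 − 0.125·(1698/7) = 297/7 and ps = 5 + (1/6)·(1698/7) = 318/7.
Government outlay = subsidy × quantity = 3 × 1698/7 = 5094/7.

Government cost = 5094/7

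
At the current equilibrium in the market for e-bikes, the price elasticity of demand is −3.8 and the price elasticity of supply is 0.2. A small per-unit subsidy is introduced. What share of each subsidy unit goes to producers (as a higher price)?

Producer share = 0.95

For a small subsidy around the equilibrium, the benefit split depends on the relative slopes, which at a point are proportional to the elasticities.
Buyer share = εs/(εs + |εd|) = 0.2/(0.2 + 3.8) = 0.05; seller share = |εd|/(εs + |εd|) = 0.95.
So producers capture 0.95 of the subsidy.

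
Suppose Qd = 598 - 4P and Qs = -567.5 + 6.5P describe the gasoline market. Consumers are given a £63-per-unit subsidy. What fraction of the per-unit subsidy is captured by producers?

Producer share = 8/21

Pre-subsidy: 598 - 4P = -567.5 + 6.5P gives P* = 111, Q* = 154.
With the rebate, buyers effectively pay Pb = Ps − 63, where Ps is the price sellers receive.
Demand in terms of Ps becomes Qd = 598 − 4(Ps − 63) = 850 - 4Ps. Setting this equal to supply: 850 - 4Ps = -567.5 + 6.5Ps, so Ps = 135.
Buyers pay Pb = 135 − 63 = 72; Q' = -567.5 + 6.5·135 = 310.
Buyers' price falls by P* − Pb = 111 − 72 = 39; sellers' price rises by Ps − P* = 135 − 111 = 24.
So producers capture 24/63 = 8/21 of each unit of subsidy.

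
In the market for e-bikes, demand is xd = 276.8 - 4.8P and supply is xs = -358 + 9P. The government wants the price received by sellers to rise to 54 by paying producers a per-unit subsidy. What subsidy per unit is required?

Required subsidy s = 23 per unit

At a seller price of 54, quantity supplied is -358 + 9·54 = 128.
Buyers absorb 128 only when they pay Pb with 276.8 − 4.8·Pb = 128, i.e. Pb = 31.
s = Ps − Pb = 54 − 31 = 23.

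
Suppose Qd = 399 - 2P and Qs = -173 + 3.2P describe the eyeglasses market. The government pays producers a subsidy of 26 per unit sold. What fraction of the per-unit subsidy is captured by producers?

Pre-subsidy: 399 - 2P = -173 + 3.2P gives P* = 110, Q* = 179.
With the subsidy, sellers receive Ps = Pb + 26 for each unit, where Pb is the price buyers pay.
Supply in terms of Pb becomes Qs = -173 + 3.2(Pb + 26) = -89.8 + 3.2Pb. Setting this equal to demand: 399 - 2Pb = -89.8 + 3.2Pb, so Pb = 94.
Sellers receive Ps = 94 + 26 = 120; Q' = 399 − 2·94 = 211.
Buyers' price falls by P* − Pb = 110 − 94 = 16; sellers' price rises by Ps − P* = 120 − 110 = 10.
So producers capture 10/26 = 5/13 of each unit of subsidy.

Producer share = 5/13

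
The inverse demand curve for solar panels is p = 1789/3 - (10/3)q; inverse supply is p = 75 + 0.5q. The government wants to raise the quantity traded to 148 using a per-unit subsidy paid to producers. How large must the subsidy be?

Required subsidy s = 46 per unit

At q = 148, from the demand curve buyers pay pb = 1789/3 − (10/3)·148 = 103; from the supply curve sellers need ps = 75 + 0.5·148 = 149.
The subsidy must fill the gap: s = ps − pb = 149 − 103 = 46.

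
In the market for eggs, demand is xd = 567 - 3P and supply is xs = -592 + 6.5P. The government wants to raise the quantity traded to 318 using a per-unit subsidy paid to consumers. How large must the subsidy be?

At x = 318, invert demand for the buyer price: Pb = (567 − 318)/3 = 83; invert supply for the seller price: Ps = (318 − (-592))/6.5 = 140.
The subsidy must fill the gap: s = Ps − Pb = 140 − 83 = 57.

Required subsidy s = 57 per unit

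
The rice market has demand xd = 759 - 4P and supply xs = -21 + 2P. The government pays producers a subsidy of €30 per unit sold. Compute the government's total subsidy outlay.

Government cost = €8370

Pre-subsidy: 759 - 4P = -21 + 2P gives P* = 130, x* = 239.
With the subsidy, sellers receive Ps = Pb + 30 for each unit, where Pb is the price buyers pay.
Supply in terms of Pb becomes xs = -21 + 2(Pb + 30) = 39 + 2Pb. Setting this equal to demand: 759 - 4Pb = 39 + 2Pb, so Pb = 120.
Sellers receive Ps = 120 + 30 = 150; x' = 759 − 4·120 = 279.
Government outlay = subsidy × quantity = 30 × 279 = 8370.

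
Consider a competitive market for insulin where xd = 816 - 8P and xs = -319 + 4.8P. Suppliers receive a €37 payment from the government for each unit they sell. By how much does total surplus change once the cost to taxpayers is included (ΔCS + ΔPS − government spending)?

Pre-subsidy: 816 - 8P = -319 + 4.8P gives P* = 88.671875, x* = 106.625.
With the subsidy, sellers receive Ps = Pb + 37 for each unit, where Pb is the price buyers pay.
Supply in terms of Pb becomes xs = -319 + 4.8(Pb + 37) = -141.4 + 4.8Pb. Setting this equal to demand: 816 - 8Pb = -141.4 + 4.8Pb, so Pb = 74.796875.
Sellers receive Ps = 74.796875 + 37 = 111.796875; x' = 816 − 8·74.796875 = 217.625.
ΔCS = ½(106.625 + 217.625)(88.671875 − 74.796875) = 2249.484375; ΔPS = ½(106.625 + 217.625)(111.796875 − 88.671875) = 3749.140625.
Government spending = 37 × 217.625 = 8052.125.
Net change = 2249.484375 + 3749.140625 − 8052.125 = -2053.5. The loss equals the DWL triangle ½·37·111.

Net change in total surplus = -€2053.5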